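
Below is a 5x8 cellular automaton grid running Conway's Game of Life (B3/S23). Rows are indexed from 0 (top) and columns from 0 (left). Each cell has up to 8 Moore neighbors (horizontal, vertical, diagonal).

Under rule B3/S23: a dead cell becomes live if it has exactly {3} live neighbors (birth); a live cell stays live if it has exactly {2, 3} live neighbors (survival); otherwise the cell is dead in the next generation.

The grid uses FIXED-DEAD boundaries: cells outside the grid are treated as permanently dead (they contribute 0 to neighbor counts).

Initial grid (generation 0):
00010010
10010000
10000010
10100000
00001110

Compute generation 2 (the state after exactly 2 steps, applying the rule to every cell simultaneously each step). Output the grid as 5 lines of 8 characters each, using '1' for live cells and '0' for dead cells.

Answer: 00000000
00000000
00000000
00000000
00000000

Derivation:
Simulating step by step:
Generation 0 (given above): 11 live cells
Generation 1: 4 live cells
00000000
00000000
10000000
01000010
00000100
Generation 2: 0 live cells
(generation 2 grid is the final answer)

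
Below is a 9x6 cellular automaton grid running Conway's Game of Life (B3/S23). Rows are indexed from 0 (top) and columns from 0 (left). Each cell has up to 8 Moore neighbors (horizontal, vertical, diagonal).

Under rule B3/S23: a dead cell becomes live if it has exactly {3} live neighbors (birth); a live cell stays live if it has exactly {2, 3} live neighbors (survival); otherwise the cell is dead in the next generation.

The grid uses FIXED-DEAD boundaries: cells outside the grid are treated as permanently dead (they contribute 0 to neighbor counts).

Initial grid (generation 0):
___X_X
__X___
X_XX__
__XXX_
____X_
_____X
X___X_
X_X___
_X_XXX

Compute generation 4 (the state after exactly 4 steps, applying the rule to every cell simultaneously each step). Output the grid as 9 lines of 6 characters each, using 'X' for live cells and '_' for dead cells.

Answer: ______
___XXX
___X__
______
___X__
___X_X
____X_
_X__X_
_XXX__

Derivation:
Simulating step by step:
Generation 0 (given above): 19 live cells
Generation 1: 19 live cells
______
_XX_X_
____X_
_XX_X_
____XX
____XX
_X____
X_X__X
_XXXX_
Generation 2: 15 live cells
______
___X__
____XX
____X_
______
____XX
_X__XX
X___X_
_XXXX_
Generation 3: 16 live cells
______
____X_
___XXX
____XX
____XX
____XX
___X__
X_____
_XXXX_
Generation 4: 13 live cells
(generation 4 grid is the final answer)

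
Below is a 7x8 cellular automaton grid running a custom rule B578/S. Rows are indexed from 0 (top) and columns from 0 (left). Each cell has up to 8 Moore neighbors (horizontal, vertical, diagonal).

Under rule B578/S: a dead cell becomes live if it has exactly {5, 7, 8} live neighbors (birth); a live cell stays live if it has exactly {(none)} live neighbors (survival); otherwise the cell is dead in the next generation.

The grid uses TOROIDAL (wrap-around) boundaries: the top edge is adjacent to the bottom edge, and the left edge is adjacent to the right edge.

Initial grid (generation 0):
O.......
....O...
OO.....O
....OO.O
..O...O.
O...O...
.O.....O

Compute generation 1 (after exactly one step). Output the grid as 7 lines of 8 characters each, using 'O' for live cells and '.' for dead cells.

Simulating step by step:
Generation 0 (given above): 14 live cells
Generation 1: 0 live cells
(generation 1 grid is the final answer)

Answer: ........
........
........
........
........
........
........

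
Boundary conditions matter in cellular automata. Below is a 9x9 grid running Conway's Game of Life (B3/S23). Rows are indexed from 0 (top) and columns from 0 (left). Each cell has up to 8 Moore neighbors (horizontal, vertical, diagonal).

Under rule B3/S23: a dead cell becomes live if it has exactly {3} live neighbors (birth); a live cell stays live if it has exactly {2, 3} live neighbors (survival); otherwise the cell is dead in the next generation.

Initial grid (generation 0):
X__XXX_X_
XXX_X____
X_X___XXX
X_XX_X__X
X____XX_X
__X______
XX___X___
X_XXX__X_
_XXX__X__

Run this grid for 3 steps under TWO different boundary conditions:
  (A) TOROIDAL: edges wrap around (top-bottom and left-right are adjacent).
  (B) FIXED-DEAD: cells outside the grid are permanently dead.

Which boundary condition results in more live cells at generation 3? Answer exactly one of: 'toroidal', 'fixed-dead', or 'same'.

Answer: fixed-dead

Derivation:
Under TOROIDAL boundary, generation 3:
_XXX_X_XX
_XXXX_X_X
_XX______
___X_____
_________
_XX______
_____X___
___XX____
_XX_X_XX_
Population = 25

Under FIXED-DEAD boundary, generation 3:
_X_X_____
__X__X_X_
__XX____X
__XX____X
_XX____XX
XXX______
___XX____
XXXXXX___
___XX____
Population = 28

Comparison: toroidal=25, fixed-dead=28 -> fixed-dead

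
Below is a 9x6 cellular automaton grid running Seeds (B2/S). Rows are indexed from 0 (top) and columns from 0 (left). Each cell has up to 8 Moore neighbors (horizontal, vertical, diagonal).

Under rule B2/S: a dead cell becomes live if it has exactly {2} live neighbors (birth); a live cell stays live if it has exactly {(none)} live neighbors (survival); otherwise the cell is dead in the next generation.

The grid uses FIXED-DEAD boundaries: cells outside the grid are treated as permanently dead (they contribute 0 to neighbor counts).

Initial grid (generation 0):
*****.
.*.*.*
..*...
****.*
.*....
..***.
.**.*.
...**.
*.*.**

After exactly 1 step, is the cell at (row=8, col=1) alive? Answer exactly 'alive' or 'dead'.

Simulating step by step:
Generation 0 (given above): 27 live cells
Generation 1: 8 live cells
.....*
......
.....*
....*.
.....*
*....*
......
*.....
.*....

Cell (8,1) at generation 1: 1 -> alive

Answer: alive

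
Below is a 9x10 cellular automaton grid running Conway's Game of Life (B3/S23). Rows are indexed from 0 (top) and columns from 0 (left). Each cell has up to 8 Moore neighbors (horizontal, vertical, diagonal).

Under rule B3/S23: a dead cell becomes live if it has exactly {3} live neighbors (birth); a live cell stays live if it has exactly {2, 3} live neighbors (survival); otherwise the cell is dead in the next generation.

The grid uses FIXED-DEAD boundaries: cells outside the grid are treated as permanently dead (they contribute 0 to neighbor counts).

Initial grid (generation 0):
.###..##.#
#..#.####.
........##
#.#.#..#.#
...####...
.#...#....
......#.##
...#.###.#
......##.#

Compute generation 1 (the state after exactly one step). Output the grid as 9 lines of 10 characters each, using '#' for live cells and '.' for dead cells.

Answer: .#####....
.#.###....
.#.###...#
....#.##.#
.###..#...
.......#..
....#...##
.....#...#
.....#.#..

Derivation:
Simulating step by step:
Generation 0 (given above): 36 live cells
Generation 1: 30 live cells
(generation 1 grid is the final answer)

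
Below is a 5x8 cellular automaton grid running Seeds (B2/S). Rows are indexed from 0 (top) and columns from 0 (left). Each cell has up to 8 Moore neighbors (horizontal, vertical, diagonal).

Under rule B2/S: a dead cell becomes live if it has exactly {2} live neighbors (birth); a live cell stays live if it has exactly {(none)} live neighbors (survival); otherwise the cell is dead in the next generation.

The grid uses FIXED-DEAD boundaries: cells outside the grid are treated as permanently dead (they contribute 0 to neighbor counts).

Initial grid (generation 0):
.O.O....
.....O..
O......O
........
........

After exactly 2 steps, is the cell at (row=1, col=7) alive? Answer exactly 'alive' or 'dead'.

Answer: alive

Derivation:
Simulating step by step:
Generation 0 (given above): 5 live cells
Generation 1: 8 live cells
..O.O...
OOO.O.O.
......O.
........
........
Generation 2: 6 live cells
O.......
.......O
O.OO...O
........
........

Cell (1,7) at generation 2: 1 -> alive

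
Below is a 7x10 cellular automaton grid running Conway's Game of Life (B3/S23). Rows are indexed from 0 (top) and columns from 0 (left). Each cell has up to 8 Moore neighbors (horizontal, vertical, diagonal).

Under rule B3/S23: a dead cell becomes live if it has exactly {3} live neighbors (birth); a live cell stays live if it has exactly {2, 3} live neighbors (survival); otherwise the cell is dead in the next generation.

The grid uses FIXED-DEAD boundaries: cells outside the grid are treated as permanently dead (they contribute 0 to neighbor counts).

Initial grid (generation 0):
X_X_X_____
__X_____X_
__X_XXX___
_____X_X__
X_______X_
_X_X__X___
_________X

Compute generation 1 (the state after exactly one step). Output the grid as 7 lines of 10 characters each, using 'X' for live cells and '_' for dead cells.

Answer: _X_X______
__X_X_____
___XXXXX__
____XX_X__
______XX__
__________
__________

Derivation:
Simulating step by step:
Generation 0 (given above): 17 live cells
Generation 1: 14 live cells
(generation 1 grid is the final answer)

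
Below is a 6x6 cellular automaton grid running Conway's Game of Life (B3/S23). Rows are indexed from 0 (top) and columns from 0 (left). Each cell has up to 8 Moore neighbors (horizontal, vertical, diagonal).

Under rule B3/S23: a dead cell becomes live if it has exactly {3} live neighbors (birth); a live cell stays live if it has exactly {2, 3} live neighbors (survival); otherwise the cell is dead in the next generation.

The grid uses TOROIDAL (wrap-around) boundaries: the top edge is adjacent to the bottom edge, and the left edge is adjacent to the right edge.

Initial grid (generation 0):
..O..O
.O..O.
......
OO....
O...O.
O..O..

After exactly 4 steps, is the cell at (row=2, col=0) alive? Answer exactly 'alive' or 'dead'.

Simulating step by step:
Generation 0 (given above): 10 live cells
Generation 1: 16 live cells
OOOOOO
......
OO....
OO...O
O.....
OO.OO.
Generation 2: 7 live cells
......
...OO.
.O...O
.....O
..O.O.
......
Generation 3: 6 live cells
......
....O.
O....O
O...OO
......
......
Generation 4: 5 live cells
......
.....O
O.....
O...O.
.....O
......

Cell (2,0) at generation 4: 1 -> alive

Answer: alive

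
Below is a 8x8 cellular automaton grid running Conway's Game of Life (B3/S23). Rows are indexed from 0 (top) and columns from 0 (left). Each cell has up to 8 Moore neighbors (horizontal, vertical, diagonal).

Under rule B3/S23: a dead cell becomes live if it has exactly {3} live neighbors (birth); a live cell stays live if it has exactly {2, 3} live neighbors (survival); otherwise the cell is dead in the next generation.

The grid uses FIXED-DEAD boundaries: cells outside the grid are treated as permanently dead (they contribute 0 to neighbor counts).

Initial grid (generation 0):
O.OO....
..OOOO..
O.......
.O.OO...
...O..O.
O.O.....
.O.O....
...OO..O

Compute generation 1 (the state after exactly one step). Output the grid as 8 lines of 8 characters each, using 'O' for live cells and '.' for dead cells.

Answer: .OO.....
..O.O...
.O...O..
..OOO...
.O.OO...
.OOO....
.O.OO...
..OOO...

Derivation:
Simulating step by step:
Generation 0 (given above): 20 live cells
Generation 1: 21 live cells
(generation 1 grid is the final answer)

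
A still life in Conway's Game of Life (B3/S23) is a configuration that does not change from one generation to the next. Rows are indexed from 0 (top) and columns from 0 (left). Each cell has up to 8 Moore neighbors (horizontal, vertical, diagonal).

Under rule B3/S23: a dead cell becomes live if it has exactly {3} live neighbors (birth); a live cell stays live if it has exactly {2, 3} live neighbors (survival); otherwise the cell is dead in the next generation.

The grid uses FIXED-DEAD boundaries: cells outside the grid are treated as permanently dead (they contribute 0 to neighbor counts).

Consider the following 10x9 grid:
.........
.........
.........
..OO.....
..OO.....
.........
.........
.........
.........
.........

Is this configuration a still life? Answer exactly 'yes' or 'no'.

Answer: yes

Derivation:
Compute generation 1 and compare to generation 0 (given above):
Generation 1:
.........
.........
.........
..OO.....
..OO.....
.........
.........
.........
.........
.........
The grids are IDENTICAL -> still life.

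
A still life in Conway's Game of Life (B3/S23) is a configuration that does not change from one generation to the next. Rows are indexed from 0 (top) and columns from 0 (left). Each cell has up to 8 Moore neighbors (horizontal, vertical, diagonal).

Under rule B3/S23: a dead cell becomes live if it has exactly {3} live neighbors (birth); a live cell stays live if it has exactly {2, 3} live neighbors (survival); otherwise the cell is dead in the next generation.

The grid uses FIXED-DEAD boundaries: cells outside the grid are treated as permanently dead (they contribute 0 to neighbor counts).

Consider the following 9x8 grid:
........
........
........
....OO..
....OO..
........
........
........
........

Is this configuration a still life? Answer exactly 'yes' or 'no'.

Compute generation 1 and compare to generation 0 (given above):
Generation 1:
........
........
........
....OO..
....OO..
........
........
........
........
The grids are IDENTICAL -> still life.

Answer: yes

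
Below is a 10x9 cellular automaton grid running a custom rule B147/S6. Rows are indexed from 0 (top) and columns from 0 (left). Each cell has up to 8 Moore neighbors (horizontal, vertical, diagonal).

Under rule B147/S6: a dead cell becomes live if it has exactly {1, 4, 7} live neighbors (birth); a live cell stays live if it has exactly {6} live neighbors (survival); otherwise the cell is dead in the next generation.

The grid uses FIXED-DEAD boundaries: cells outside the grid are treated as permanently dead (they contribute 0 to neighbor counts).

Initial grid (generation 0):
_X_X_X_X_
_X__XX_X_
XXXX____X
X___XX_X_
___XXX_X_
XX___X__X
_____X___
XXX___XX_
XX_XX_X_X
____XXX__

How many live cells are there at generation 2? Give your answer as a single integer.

Answer: 30

Derivation:
Simulating step by step:
Generation 0 (given above): 40 live cells
Generation 1: 17 live cells
____X_X__
X__X__X__
_____XX__
_XX___X__
_________
______X__
X__X__X__
_____X___
__X______
________X
Generation 2: 30 live cells
XXX______
_XX______
_________
X__XX____
X__X_____
XXXXX____
_XX______
X______X_
_X_XXXXXX
_XXX___X_
Population at generation 2: 30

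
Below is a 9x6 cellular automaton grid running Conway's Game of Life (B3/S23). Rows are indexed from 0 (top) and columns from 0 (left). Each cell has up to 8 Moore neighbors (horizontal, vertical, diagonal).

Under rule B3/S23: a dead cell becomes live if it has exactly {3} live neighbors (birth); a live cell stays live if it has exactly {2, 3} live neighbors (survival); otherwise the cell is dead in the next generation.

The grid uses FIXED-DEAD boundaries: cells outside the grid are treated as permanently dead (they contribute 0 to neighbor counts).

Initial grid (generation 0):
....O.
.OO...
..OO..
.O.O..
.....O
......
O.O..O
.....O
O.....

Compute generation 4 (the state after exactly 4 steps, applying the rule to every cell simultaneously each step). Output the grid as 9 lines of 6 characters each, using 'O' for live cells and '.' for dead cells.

Answer: ......
...O..
..O.O.
...OO.
......
......
......
......
......

Derivation:
Simulating step by step:
Generation 0 (given above): 13 live cells
Generation 1: 6 live cells
......
.OO...
...O..
...OO.
......
......
......
.O....
......
Generation 2: 5 live cells
......
..O...
...OO.
...OO.
......
......
......
......
......
Generation 3: 5 live cells
......
...O..
..O.O.
...OO.
......
......
......
......
......
Generation 4: 5 live cells
(generation 4 grid is the final answer)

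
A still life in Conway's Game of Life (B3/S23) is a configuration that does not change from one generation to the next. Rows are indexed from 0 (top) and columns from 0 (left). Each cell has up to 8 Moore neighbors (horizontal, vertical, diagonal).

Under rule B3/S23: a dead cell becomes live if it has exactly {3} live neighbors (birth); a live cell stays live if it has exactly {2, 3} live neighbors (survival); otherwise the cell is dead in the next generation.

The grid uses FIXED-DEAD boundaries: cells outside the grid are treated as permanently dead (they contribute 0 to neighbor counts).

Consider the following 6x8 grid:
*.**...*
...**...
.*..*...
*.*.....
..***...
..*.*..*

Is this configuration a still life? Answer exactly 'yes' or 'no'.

Answer: no

Derivation:
Compute generation 1 and compare to generation 0 (given above):
Generation 1:
..***...
.*..*...
.**.*...
..*.*...
..*.*...
..*.*...
Cell (0,0) differs: gen0=1 vs gen1=0 -> NOT a still life.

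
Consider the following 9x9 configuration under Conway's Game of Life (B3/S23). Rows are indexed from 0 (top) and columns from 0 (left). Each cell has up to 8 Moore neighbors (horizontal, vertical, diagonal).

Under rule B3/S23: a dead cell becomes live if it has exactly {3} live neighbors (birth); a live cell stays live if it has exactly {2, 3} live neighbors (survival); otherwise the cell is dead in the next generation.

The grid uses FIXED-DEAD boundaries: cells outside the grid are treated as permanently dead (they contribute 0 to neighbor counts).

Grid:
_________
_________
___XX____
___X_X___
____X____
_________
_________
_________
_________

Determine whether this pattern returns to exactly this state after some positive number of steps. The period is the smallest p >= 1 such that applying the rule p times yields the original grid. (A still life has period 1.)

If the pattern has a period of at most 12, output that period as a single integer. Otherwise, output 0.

Answer: 1

Derivation:
Simulating and comparing each generation to the original:
Gen 0 (original, given above): 5 live cells
Gen 1: 5 live cells, MATCHES original -> period = 1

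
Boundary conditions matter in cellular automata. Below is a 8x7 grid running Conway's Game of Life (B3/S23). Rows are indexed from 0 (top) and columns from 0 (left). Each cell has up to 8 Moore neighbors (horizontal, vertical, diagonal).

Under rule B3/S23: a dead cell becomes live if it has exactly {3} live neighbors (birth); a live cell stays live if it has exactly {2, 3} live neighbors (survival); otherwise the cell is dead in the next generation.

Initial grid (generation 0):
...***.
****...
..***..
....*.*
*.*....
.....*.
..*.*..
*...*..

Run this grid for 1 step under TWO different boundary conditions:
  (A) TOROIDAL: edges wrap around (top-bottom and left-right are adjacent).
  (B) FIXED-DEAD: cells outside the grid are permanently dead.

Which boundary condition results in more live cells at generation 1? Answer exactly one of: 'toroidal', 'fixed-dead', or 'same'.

Under TOROIDAL boundary, generation 1:
*....**
.*...*.
*...**.
.**.**.
.....**
.*.*...
...***.
.......
Population = 19

Under FIXED-DEAD boundary, generation 1:
.*.**..
.*...*.
....**.
.**.**.
.....*.
.*.*...
...***.
...*...
Population = 18

Comparison: toroidal=19, fixed-dead=18 -> toroidal

Answer: toroidal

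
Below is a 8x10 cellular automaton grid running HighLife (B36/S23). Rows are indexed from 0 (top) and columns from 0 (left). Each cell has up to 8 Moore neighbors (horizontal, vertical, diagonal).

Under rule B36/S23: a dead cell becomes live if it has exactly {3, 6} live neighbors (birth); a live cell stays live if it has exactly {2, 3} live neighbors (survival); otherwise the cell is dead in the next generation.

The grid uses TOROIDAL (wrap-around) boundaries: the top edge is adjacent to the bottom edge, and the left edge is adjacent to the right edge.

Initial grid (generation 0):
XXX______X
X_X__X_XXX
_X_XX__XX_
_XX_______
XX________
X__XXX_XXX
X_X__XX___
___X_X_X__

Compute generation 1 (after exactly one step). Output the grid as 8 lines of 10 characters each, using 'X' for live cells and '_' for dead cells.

Answer: __XXX__X__
_X__X_XX__
___XX_XX__
___X______
___XX___X_
__XXXX_XX_
XXX_X_____
___XXX___X

Derivation:
Simulating step by step:
Generation 0 (given above): 33 live cells
Generation 1: 30 live cells
(generation 1 grid is the final answer)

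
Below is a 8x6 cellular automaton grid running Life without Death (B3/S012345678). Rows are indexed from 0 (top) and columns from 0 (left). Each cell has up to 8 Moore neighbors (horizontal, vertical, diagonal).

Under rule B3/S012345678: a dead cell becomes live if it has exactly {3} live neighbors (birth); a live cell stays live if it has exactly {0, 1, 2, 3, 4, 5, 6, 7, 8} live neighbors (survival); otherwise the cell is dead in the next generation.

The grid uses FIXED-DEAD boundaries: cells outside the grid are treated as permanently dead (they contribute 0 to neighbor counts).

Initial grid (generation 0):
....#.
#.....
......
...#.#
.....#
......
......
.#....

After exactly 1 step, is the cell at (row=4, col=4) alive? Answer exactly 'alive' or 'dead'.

Answer: alive

Derivation:
Simulating step by step:
Generation 0 (given above): 6 live cells
Generation 1: 8 live cells
....#.
#.....
......
...###
....##
......
......
.#....

Cell (4,4) at generation 1: 1 -> alive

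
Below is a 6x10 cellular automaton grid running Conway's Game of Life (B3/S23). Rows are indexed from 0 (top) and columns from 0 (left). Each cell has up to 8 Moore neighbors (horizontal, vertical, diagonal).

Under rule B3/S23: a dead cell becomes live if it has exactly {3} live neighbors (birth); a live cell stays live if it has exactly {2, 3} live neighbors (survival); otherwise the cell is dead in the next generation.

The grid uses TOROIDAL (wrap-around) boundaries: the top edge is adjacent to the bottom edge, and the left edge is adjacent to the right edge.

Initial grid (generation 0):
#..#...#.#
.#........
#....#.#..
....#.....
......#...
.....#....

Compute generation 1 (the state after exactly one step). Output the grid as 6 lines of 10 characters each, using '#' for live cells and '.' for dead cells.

Answer: #.........
.#....#.##
..........
.....##...
.....#....
......#...

Derivation:
Simulating step by step:
Generation 0 (given above): 11 live cells
Generation 1: 9 live cells
(generation 1 grid is the final answer)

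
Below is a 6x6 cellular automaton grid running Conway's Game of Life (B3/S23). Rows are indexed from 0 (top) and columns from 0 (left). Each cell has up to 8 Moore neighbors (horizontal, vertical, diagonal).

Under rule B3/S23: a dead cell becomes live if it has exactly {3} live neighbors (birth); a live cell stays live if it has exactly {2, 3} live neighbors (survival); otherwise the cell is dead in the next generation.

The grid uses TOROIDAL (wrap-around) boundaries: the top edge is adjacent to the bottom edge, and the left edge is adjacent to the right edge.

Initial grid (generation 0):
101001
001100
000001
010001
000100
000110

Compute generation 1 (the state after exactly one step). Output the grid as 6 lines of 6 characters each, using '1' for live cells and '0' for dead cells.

Simulating step by step:
Generation 0 (given above): 11 live cells
Generation 1: 20 live cells
(generation 1 grid is the final answer)

Answer: 011001
111111
101010
100010
001100
001111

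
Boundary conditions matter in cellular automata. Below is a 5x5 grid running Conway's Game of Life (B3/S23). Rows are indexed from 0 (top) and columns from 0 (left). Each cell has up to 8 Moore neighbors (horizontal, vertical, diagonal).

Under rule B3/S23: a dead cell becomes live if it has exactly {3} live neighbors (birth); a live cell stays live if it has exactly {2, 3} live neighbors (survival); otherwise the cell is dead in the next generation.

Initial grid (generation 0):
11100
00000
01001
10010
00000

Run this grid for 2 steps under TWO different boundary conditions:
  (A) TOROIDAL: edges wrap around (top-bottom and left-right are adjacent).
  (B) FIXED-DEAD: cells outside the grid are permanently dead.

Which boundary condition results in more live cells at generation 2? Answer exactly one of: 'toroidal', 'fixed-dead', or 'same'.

Under TOROIDAL boundary, generation 2:
11110
11000
11011
00000
00011
Population = 12

Under FIXED-DEAD boundary, generation 2:
01000
01000
00000
00000
00000
Population = 2

Comparison: toroidal=12, fixed-dead=2 -> toroidal

Answer: toroidal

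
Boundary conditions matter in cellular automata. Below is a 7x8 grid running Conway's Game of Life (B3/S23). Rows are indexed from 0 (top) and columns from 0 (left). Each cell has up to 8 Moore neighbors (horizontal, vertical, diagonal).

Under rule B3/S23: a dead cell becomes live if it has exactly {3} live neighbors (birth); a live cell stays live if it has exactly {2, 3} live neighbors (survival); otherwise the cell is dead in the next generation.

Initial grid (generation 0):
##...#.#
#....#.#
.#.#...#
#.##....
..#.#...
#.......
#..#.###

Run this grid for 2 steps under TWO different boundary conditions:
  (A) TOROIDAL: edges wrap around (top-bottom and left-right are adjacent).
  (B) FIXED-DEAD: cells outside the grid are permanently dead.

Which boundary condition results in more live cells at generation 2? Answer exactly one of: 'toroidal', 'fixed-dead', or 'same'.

Answer: toroidal

Derivation:
Under TOROIDAL boundary, generation 2:
...#.#..
###.#.#.
###.#..#
###.##.#
#.#....#
.###..#.
####....
Population = 29

Under FIXED-DEAD boundary, generation 2:
##......
..#.##..
###.#...
.##.##..
..#.....
..#####.
....#.#.
Population = 21

Comparison: toroidal=29, fixed-dead=21 -> toroidal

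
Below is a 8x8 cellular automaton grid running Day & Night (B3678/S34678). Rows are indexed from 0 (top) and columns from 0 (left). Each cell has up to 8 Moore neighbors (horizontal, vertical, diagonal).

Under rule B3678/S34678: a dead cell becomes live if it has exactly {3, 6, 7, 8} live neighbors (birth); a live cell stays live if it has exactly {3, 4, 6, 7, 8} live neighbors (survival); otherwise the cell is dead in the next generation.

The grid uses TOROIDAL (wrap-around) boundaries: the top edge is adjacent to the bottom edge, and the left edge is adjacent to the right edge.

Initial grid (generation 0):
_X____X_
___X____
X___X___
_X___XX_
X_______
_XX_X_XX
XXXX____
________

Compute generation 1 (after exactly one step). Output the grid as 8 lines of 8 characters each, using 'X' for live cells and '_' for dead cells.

Simulating step by step:
Generation 0 (given above): 18 live cells
Generation 1: 13 live cells
(generation 1 grid is the final answer)

Answer: ________
________
_____X__
X______X
X_X_____
__X____X
XXXX___X
X_______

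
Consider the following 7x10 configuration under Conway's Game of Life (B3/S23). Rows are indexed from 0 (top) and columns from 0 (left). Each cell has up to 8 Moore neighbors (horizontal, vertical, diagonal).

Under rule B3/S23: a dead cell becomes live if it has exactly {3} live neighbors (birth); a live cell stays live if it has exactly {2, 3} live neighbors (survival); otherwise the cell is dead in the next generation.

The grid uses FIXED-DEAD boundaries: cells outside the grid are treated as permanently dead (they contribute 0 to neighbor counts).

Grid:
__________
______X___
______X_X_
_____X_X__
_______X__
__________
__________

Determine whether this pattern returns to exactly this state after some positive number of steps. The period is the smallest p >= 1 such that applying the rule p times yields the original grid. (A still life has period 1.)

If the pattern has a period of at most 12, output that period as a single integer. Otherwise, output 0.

Answer: 2

Derivation:
Simulating and comparing each generation to the original:
Gen 0 (original, given above): 6 live cells
Gen 1: 6 live cells, differs from original
Gen 2: 6 live cells, MATCHES original -> period = 2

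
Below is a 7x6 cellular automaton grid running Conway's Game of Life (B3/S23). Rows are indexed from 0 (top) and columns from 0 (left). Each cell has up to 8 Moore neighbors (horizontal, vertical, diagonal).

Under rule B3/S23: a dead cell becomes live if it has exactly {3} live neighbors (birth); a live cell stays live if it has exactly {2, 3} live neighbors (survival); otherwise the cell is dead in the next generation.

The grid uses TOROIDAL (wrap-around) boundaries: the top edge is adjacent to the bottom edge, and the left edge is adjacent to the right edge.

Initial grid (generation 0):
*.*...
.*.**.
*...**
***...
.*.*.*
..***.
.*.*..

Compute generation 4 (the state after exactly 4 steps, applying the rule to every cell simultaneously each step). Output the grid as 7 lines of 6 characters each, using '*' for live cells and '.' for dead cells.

Answer: ...***
......
......
**....
*.*...
..***.
.**.**

Derivation:
Simulating step by step:
Generation 0 (given above): 19 live cells
Generation 1: 14 live cells
*...*.
.****.
....*.
..**..
.....*
**....
.*..*.
Generation 2: 16 live cells
*...*.
.**.*.
.*..*.
...**.
***...
**...*
.*....
Generation 3: 20 live cells
*.**.*
***.*.
.*..**
*..***
..***.
.....*
.*....
Generation 4: 14 live cells
(generation 4 grid is the final answer)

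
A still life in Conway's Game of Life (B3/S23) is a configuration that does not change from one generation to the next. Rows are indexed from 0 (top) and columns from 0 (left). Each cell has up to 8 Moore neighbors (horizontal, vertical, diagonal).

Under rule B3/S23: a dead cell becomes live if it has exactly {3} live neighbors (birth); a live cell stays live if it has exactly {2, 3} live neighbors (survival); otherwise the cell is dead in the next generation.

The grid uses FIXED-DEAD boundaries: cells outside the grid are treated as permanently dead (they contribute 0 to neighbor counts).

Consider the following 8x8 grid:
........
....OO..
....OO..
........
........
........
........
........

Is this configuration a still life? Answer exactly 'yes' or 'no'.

Answer: yes

Derivation:
Compute generation 1 and compare to generation 0 (given above):
Generation 1:
........
....OO..
....OO..
........
........
........
........
........
The grids are IDENTICAL -> still life.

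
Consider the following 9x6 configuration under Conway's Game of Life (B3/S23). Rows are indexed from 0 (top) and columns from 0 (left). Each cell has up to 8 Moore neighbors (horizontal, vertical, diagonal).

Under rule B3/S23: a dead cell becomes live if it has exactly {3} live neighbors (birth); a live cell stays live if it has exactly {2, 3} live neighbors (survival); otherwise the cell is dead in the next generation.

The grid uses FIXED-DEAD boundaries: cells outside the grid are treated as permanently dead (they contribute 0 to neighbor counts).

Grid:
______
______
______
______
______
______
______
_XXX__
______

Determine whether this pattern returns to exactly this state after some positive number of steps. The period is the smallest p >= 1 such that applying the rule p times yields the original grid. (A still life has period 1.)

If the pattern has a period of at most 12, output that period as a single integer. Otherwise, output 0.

Simulating and comparing each generation to the original:
Gen 0 (original, given above): 3 live cells
Gen 1: 3 live cells, differs from original
Gen 2: 3 live cells, MATCHES original -> period = 2

Answer: 2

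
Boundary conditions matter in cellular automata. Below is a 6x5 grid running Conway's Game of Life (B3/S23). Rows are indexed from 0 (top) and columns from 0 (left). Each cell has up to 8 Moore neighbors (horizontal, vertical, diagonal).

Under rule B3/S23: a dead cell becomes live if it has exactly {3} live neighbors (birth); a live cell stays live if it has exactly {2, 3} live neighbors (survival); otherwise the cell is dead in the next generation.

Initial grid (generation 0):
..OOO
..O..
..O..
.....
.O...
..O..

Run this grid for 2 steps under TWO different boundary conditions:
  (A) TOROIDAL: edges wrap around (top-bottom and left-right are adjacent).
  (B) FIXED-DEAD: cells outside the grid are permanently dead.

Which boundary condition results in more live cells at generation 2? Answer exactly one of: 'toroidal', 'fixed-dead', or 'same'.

Under TOROIDAL boundary, generation 2:
O..O.
.OO..
.....
.....
.....
.OO..
Population = 6

Under FIXED-DEAD boundary, generation 2:
.OOO.
.OOO.
.....
.....
.....
.....
Population = 6

Comparison: toroidal=6, fixed-dead=6 -> same

Answer: same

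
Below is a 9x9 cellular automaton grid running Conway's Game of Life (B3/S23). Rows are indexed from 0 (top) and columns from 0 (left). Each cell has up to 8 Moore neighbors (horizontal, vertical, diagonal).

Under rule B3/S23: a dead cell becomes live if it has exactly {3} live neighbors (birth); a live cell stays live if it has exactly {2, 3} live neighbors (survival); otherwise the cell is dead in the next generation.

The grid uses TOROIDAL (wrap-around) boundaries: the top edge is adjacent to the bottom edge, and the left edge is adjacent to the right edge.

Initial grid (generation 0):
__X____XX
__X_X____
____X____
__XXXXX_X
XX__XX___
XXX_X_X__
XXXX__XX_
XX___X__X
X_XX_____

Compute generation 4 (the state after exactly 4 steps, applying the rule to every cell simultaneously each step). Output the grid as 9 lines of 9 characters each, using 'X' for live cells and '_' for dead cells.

Answer: _X__X__XX
________X
__X_____X
_XX____X_
____X_XXX
__X__XX__
X_X__XX_X
X_X_XXXXX
_X__XXXX_

Derivation:
Simulating step by step:
Generation 0 (given above): 34 live cells
Generation 1: 22 live cells
__X_____X
_________
__X______
XXX___X__
_______XX
____X_XX_
___XX_XX_
____X_XX_
__XX___X_
Generation 2: 25 live cells
__XX_____
_________
__X______
XXX____XX
XX___X__X
___XX____
___XX___X
__X_X___X
__XX__XXX
Generation 3: 28 live cells
__XX___X_
__XX_____
X_X_____X
__X____X_
___XX__X_
__XX_X__X
__X__X___
X_X_XX__X
_X__X__XX
Generation 4: 34 live cells
(generation 4 grid is the final answer)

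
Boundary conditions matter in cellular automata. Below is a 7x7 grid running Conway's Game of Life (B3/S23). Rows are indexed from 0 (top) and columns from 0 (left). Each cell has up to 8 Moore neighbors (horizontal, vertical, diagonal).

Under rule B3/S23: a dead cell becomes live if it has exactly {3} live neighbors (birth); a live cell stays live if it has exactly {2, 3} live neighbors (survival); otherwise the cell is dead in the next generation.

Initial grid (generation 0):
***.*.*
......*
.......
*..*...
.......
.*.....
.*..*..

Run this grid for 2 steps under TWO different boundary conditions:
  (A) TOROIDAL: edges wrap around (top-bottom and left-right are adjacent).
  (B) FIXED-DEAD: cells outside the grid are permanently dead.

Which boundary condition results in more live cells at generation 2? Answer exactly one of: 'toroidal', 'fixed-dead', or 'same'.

Under TOROIDAL boundary, generation 2:
.*.*..*
.*...**
.......
.......
.......
.......
...**..
Population = 8

Under FIXED-DEAD boundary, generation 2:
.......
.......
.......
.......
.......
.......
.......
Population = 0

Comparison: toroidal=8, fixed-dead=0 -> toroidal

Answer: toroidal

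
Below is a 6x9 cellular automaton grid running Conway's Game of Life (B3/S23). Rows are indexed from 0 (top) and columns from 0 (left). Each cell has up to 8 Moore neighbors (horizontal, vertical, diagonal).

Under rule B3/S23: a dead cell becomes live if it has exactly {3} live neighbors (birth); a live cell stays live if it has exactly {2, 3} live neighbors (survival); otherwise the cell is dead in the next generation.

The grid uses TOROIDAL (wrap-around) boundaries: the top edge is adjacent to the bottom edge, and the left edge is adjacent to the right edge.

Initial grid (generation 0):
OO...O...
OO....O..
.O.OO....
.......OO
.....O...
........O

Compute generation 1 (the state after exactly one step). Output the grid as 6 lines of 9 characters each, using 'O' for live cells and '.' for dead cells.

Simulating step by step:
Generation 0 (given above): 13 live cells
Generation 1: 12 live cells
(generation 1 grid is the final answer)

Answer: .O......O
....OO...
.OO....OO
....O....
.......OO
O........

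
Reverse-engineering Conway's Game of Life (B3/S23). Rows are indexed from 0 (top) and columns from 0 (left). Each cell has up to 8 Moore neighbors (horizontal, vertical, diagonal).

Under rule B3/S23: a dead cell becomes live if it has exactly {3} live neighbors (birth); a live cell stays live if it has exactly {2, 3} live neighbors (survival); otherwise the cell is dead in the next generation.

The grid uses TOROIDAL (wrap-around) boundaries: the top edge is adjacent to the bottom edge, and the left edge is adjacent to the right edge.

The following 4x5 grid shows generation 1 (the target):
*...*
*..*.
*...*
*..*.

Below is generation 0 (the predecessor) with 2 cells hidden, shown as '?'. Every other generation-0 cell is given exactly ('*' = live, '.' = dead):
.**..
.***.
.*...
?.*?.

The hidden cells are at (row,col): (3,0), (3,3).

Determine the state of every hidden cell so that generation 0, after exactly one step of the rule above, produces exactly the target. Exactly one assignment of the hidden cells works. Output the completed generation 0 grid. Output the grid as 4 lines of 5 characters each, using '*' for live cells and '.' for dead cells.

Hidden generation-0 cells (in order): (3,0), (3,3).
A hidden cell only influences target cells in its own 3x3 neighborhood. Try each of the 2^2 = 4 assignments, step the completed generation 0 forward once under B3/S23, and compare with the target:
  (3,0)=. (3,3)=. -> step gives (0,0)='.' but target has '*' -> reject
  (3,0)=. (3,3)=* -> step gives (0,0)='.' but target has '*' -> reject
  (3,0)=* (3,3)=. -> step gives (0,4)='.' but target has '*' -> reject
  (3,0)=* (3,3)=* -> step reproduces the target at every cell -> ACCEPT
Unique solution: (3,0)=live, (3,3)=live.
Check: live-neighbor counts of every cell in the completed generation 0:
35653
34521
34643
25422
Applying B3/S23 to generation 0 with these counts gives:
*...*
*..*.
*...*
*..*.
which matches the target exactly.

Answer: .**..
.***.
.*...
*.**.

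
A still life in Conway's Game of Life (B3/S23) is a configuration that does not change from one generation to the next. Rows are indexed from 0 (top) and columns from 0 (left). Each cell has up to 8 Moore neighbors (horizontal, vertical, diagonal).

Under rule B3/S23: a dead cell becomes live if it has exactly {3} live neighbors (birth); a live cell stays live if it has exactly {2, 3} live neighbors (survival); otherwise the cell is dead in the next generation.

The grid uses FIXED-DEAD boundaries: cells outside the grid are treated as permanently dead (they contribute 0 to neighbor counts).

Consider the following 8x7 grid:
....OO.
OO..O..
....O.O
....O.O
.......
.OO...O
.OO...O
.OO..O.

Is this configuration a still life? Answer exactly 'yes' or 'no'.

Compute generation 1 and compare to generation 0 (given above):
Generation 1:
....OO.
...OO..
...OO..
.......
.....O.
.OO....
O..O.OO
.OO....
Cell (1,0) differs: gen0=1 vs gen1=0 -> NOT a still life.

Answer: no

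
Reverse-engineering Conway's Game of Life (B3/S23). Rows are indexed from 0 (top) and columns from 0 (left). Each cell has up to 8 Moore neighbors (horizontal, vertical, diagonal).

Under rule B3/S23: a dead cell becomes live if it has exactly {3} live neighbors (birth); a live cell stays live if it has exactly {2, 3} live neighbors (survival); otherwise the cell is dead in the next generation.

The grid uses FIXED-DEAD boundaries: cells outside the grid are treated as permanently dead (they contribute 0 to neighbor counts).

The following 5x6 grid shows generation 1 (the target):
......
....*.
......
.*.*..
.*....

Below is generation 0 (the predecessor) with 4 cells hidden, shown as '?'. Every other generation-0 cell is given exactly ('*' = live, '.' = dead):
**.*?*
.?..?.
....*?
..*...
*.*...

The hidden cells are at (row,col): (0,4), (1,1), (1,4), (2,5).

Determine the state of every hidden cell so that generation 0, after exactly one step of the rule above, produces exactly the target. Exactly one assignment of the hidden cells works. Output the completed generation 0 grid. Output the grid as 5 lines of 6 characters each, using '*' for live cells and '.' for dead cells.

Answer: **.*.*
......
....*.
..*...
*.*...

Derivation:
Hidden generation-0 cells (in order): (0,4), (1,1), (1,4), (2,5).
A hidden cell only influences target cells in its own 3x3 neighborhood. Try each of the 2^4 = 16 assignments, step the completed generation 0 forward once under B3/S23, and compare with the target:
  (0,4)=. (1,1)=. (1,4)=. (2,5)=. -> step reproduces the target at every cell -> ACCEPT
  (0,4)=. (1,1)=. (1,4)=. (2,5)=* -> step gives (1,4)='.' but target has '*' -> reject
  (0,4)=. (1,1)=. (1,4)=* (2,5)=. -> step gives (0,4)='*' but target has '.' -> reject
  (0,4)=. (1,1)=. (1,4)=* (2,5)=* -> step gives (0,4)='*' but target has '.' -> reject
  (0,4)=. (1,1)=* (1,4)=. (2,5)=. -> step gives (0,0)='*' but target has '.' -> reject
  (0,4)=. (1,1)=* (1,4)=. (2,5)=* -> step gives (0,0)='*' but target has '.' -> reject
  (0,4)=. (1,1)=* (1,4)=* (2,5)=. -> step gives (0,0)='*' but target has '.' -> reject
  (0,4)=. (1,1)=* (1,4)=* (2,5)=* -> step gives (0,0)='*' but target has '.' -> reject
  (0,4)=* (1,1)=. (1,4)=. (2,5)=. -> step gives (0,4)='*' but target has '.' -> reject
  (0,4)=* (1,1)=. (1,4)=. (2,5)=* -> step gives (0,4)='*' but target has '.' -> reject
  (0,4)=* (1,1)=. (1,4)=* (2,5)=. -> step gives (0,3)='*' but target has '.' -> reject
  (0,4)=* (1,1)=. (1,4)=* (2,5)=* -> step gives (0,3)='*' but target has '.' -> reject
  (0,4)=* (1,1)=* (1,4)=. (2,5)=. -> step gives (0,0)='*' but target has '.' -> reject
  (0,4)=* (1,1)=* (1,4)=. (2,5)=* -> step gives (0,0)='*' but target has '.' -> reject
  (0,4)=* (1,1)=* (1,4)=* (2,5)=. -> step gives (0,0)='*' but target has '.' -> reject
  (0,4)=* (1,1)=* (1,4)=* (2,5)=* -> step gives (0,0)='*' but target has '.' -> reject
Unique solution: (0,4)=dead, (1,1)=dead, (1,4)=dead, (2,5)=dead.
Check: live-neighbor counts of every cell in the completed generation 0:
112020
222232
011201
131311
031200
Applying B3/S23 to generation 0 with these counts gives:
......
....*.
......
.*.*..
.*....
which matches the target exactly.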